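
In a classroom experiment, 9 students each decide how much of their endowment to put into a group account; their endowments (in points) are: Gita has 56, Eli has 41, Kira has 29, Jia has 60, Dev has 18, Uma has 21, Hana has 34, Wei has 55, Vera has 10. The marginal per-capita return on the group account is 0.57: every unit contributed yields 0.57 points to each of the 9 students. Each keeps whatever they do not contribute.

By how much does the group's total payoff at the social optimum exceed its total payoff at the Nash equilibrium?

The private return per contributed unit is 0.57 < 1 for everyone, so the Nash equilibrium is zero contribution and the group total is Σ E_j = 56 + 41 + 29 + 60 + 18 + 21 + 34 + 55 + 10 = 324.
Each contributed unit returns 5.130 to the group, so the social optimum is full contribution by everyone: group total = 5.130 × 324 = 1662.12.
Efficiency loss = (5.130 − 1) × 324 = 1338.12.

1338.12 points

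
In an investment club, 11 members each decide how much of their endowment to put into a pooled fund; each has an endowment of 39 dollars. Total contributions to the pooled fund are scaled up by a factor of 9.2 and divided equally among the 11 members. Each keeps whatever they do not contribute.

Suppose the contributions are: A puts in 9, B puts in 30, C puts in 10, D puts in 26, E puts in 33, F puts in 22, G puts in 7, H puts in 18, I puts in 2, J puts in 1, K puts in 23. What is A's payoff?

Total contributed: 9 + 30 + 10 + 26 + 33 + 22 + 7 + 18 + 2 + 1 + 23 = 181.
Each receives 9.2 × 181 / 11 = 151.38 from the pooled fund.
A keeps 39 − 9 = 30, so A's payoff is 30 + 151.38 = 181.38.

181.38 dollars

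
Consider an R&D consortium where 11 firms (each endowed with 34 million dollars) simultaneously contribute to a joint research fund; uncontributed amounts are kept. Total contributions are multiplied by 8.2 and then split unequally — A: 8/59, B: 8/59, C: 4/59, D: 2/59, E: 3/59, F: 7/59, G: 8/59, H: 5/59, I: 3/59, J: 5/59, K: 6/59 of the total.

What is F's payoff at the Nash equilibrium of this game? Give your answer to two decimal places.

Player j's private return per contributed unit is 8.2 × (j's share). Contributing is weakly dominant for j when that share is at least 1/8.2 = 0.1220, and contributing 0 is dominant otherwise.
The shares above 0.1220 belong to A, B and G, contributing 34 each; the remaining 8 contribute 0. Total contributed: 102.
F keeps 34 and receives 8.2 × 102 × 7/59 = 99.23 from the joint research fund, for a payoff of 133.23.

133.23 million dollars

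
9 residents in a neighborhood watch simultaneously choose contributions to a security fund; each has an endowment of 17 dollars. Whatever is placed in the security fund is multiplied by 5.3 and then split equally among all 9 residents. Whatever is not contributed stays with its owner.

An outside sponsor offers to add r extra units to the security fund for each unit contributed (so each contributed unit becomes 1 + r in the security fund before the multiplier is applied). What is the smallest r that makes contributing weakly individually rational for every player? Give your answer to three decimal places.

With matching at rate r, one contributed unit becomes (1 + r) in the security fund and returns 5.3 × (1 + r) / 9 to the contributor.
Setting this equal to 1: 1 + r = 9/5.3 = 1.6981.
So the minimum matching rate is r = 1.6981 − 1 = 0.698.

0.698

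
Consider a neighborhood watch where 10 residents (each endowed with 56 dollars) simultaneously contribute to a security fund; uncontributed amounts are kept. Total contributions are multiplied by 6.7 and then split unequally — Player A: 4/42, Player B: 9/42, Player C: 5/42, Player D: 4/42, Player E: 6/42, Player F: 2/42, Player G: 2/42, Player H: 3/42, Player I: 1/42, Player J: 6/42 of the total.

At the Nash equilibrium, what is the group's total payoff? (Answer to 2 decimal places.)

Player j's private return per contributed unit is 6.7 × (j's share). Contributing is weakly dominant for j when that share is at least 1/6.7 = 0.1493, and contributing 0 is dominant otherwise.
The only share above 0.1493 is Player B's 9/42, contributing 56; the remaining 9 contribute 0. Total contributed: 56.
The security fund pays out 6.7 × 56 = 375.20 in total (split across the unequal shares, but the aggregate is all that matters for the group sum).
The 9 free-riders keep 56 each, adding 504. Group total = 504 + 375.20 = 879.20.

879.20 dollars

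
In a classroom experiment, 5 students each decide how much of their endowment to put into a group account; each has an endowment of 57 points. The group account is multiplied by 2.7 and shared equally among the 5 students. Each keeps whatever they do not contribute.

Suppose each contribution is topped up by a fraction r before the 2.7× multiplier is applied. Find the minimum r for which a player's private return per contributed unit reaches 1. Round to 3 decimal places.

0.852

With matching at rate r, one contributed unit becomes (1 + r) in the group account and returns 2.7 × (1 + r) / 5 to the contributor.
Setting this equal to 1: 1 + r = 5/2.7 = 1.8519.
So the minimum matching rate is r = 1.8519 − 1 = 0.852.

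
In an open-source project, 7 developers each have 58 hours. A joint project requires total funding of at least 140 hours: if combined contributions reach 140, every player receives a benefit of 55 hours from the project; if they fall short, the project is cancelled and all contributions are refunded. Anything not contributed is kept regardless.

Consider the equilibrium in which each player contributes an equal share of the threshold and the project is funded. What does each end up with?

93 hours

Equal share of the threshold: 140/7 = 20.
At this profile no one gains by cutting their contribution: any cut drops the total below 140, the project is cancelled, contributions are refunded, and the deviator ends with 58, which is less than 58 − 20 + 55 = 93. Contributing more than 20 just wastes the excess. So contributing exactly 20 is a best response.
Each player's payoff: 58 − 20 + 55 = 93.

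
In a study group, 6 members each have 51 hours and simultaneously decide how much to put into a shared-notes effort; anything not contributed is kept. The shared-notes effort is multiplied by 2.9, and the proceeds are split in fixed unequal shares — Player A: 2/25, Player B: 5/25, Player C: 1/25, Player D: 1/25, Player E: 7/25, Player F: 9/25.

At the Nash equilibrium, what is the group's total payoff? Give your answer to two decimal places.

402.90 hours

For player j, contributing a unit is worthwhile iff 2.9 × (j's share) ≥ 1, i.e. iff j's share is at least 0.3448.
The only share above 0.3448 is Player F's 9/25, contributing 51; the remaining 5 contribute 0. Total contributed: 51.
The shared-notes effort pays out 2.9 × 51 = 147.90 in total (split across the unequal shares, but the aggregate is all that matters for the group sum).
The 5 free-riders keep 51 each, adding 255. Group total = 255 + 147.90 = 402.90.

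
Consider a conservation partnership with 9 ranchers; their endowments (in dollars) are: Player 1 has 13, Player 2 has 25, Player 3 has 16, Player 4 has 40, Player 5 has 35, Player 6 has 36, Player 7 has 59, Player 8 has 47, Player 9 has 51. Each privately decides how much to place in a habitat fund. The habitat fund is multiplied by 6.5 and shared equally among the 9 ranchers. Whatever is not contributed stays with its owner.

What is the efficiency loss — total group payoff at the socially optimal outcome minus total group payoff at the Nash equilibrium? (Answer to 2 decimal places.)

1771.00 dollars

The private return per contributed unit is 6.5/9 = 0.7222 < 1 for every player regardless of endowment, so the Nash equilibrium is zero contribution and the group total is Σ E_j = 13 + 25 + 16 + 40 + 35 + 36 + 59 + 47 + 51 = 322.
Each contributed unit returns 6.500 to the group, so the social optimum is full contribution by everyone: group total = 6.500 × 322 = 2093.00.
Efficiency loss = (6.500 − 1) × 322 = 1771.00.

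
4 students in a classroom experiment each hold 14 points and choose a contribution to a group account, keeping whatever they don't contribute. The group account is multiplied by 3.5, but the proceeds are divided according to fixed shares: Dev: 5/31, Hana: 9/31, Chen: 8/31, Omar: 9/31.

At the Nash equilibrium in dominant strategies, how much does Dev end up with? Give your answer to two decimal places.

29.81 points

Player j's private return per contributed unit is 3.5 × (j's share). Contributing is weakly dominant for j when that share is at least 1/3.5 = 0.2857, and contributing 0 is dominant otherwise.
The shares above 0.2857 belong to Hana and Omar, contributing 14 each; the remaining 2 contribute 0. Total contributed: 28.
Dev keeps 14 and receives 3.5 × 28 × 5/31 = 15.81 from the group account, for a payoff of 29.81.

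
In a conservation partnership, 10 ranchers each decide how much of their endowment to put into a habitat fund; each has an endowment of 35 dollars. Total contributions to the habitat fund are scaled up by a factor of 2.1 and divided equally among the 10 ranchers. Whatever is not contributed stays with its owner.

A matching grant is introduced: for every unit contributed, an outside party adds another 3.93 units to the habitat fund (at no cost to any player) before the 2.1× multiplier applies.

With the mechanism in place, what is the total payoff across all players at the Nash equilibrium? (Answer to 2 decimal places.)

3623.55 dollars

With the mechanism, a contributed unit returns 2.1 × 4.93 / 10 = 1.0353 per unit of net cost to the contributor — now above 1 — so contributing fully is weakly dominant for every player.
So the Nash equilibrium is full contribution by all 10; the group earns 2.1 × 4.93 × 350 = 3623.55.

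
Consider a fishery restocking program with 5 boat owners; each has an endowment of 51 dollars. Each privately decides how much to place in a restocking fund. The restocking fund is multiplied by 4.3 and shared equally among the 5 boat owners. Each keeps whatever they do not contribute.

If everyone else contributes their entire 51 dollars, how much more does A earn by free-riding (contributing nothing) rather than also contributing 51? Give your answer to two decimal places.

Switching from a contribution of 51 to 0 lets A keep an extra 51 dollars, but lowers the restocking fund by 51, which costs A their own share of that drop: 4.3/5 × 51 = 43.86.
Net gain = 51 − 43.86 = 7.14. The private return per contributed unit (0.8600) is below 1, so free-riding is indeed the best response regardless of what the others do.

7.14 dollars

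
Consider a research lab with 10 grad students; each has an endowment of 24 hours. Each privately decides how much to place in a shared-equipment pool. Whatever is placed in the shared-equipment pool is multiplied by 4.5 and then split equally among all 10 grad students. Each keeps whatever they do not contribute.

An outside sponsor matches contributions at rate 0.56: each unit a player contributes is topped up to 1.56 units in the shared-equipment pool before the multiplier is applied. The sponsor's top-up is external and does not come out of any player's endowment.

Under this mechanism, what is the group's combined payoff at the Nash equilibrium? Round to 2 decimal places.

With the mechanism, a contributed unit returns 4.5 × 1.56 / 10 = 0.7020 per unit of net cost — still below 1 — so contributing 0 remains dominant for every player.
Everyone keeps their endowment and the group total is 10 × 24 = 240.

240.00 hours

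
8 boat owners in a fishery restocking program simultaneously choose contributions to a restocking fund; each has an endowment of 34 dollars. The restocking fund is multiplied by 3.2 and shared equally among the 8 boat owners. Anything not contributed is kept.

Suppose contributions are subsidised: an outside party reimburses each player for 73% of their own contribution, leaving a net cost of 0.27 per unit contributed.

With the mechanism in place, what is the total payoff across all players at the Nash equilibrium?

The effective private return per unit is now (3.2/8) / 0.27 = 1.4815 > 1, so every player's dominant strategy flips to full contribution.
At the Nash equilibrium everyone contributes 34. Group total payoff = 8 × (34 × 0.73 + 3.2 × 34) = 1068.96.

1068.96 dollars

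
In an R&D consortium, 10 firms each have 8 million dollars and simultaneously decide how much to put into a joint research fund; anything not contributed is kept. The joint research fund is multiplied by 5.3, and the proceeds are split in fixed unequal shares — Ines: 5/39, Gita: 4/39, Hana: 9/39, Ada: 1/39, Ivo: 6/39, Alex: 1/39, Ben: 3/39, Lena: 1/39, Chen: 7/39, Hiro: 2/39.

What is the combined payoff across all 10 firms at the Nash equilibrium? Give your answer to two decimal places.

A player with share s gets back 5.3·s per unit contributed, so full contribution is dominant for anyone with s > 1/5.3 = 0.1887 and zero contribution is dominant for anyone below.
Hana alone (share 9/39) is above the threshold, contributing 8; the remaining 9 contribute 0. Total contributed: 8.
The joint research fund pays out 5.3 × 8 = 42.40 in total (split across the unequal shares, but the aggregate is all that matters for the group sum).
The 9 free-riders keep 8 each, adding 72. Group total = 72 + 42.40 = 114.40.

114.40 million dollars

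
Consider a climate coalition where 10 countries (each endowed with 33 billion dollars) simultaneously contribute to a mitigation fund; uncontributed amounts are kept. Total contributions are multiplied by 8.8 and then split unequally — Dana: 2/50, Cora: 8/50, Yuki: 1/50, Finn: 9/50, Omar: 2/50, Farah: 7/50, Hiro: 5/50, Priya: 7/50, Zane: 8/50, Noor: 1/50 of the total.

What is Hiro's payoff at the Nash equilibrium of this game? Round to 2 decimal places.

178.20 billion dollars

Each unit j contributes comes back to j as 8.8 × (j's share), so j prefers to contribute only if that share exceeds 1/8.8 = 0.1136; otherwise keeping the unit dominates.
Cora, Finn, Farah, Priya and Zane are above the threshold, contributing 33 each; the remaining 5 contribute 0. Total contributed: 165.
Hiro keeps 33 and receives 8.8 × 165 × 5/50 = 145.20 from the mitigation fund, for a payoff of 178.20.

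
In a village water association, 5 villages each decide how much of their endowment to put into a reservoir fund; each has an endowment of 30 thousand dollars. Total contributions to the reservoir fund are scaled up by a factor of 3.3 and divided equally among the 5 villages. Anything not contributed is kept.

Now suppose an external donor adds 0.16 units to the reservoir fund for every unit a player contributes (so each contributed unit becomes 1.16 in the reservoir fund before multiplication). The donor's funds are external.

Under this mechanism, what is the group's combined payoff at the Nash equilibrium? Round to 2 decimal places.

150.00 thousand dollars

The effective private return is 3.3 × 1.16 / 5 = 0.7656, which is still under 1, so the mechanism doesn't change anyone's dominant strategy: zero contribution.
At the Nash equilibrium no one contributes; group total payoff = 5 × 30 = 150.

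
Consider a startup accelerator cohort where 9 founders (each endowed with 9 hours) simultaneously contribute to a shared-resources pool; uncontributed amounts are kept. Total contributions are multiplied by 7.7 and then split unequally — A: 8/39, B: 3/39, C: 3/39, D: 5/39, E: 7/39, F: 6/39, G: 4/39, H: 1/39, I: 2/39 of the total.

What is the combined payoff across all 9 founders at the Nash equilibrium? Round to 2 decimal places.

261.90 hours

For player j, contributing a unit is worthwhile iff 7.7 × (j's share) ≥ 1, i.e. iff j's share is at least 0.1299.
A, E and F clear that bar, contributing 9 each; the remaining 6 contribute 0. Total contributed: 27.
The shared-resources pool pays out 7.7 × 27 = 207.90 in total (split across the unequal shares, but the aggregate is all that matters for the group sum).
The 6 free-riders keep 9 each, adding 54. Group total = 54 + 207.90 = 261.90.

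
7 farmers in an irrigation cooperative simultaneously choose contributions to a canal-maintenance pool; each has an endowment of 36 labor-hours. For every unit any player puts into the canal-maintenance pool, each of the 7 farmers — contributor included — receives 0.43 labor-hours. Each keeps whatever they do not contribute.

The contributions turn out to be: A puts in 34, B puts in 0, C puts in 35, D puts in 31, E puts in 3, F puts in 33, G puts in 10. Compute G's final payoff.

Total contributed: 34 + 0 + 35 + 31 + 3 + 33 + 10 = 146.
Each receives 0.43 × 146 = 62.78 from the canal-maintenance pool.
G keeps 36 − 10 = 26, so G's payoff is 26 + 62.78 = 88.78.

88.78 labor-hours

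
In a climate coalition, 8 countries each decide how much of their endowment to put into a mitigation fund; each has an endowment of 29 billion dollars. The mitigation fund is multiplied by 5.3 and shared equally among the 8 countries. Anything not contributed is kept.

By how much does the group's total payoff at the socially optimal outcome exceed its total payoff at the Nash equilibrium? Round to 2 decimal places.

997.60 billion dollars

Each contributed unit returns 5.3/8 = 0.6625 to its contributor — below 1 — so contributing 0 is dominant for every player. At the Nash equilibrium everyone keeps their 29, and the group total is 8 × 29 = 232.
Each contributed unit returns 5.300 to the group as a whole (0.6625 to each of 8 players), which exceeds 1, so the social optimum is full contribution: group total = 5.300 × 232 = 1229.60.
Efficiency loss = 1229.60 − 232 = 997.60.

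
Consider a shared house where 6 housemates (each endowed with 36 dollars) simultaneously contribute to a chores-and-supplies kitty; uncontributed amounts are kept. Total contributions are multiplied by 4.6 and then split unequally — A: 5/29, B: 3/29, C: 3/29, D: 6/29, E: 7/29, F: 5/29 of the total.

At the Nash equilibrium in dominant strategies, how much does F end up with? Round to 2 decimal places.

Player j's private return per contributed unit is 4.6 × (j's share). Contributing is weakly dominant for j when that share is at least 1/4.6 = 0.2174, and contributing 0 is dominant otherwise.
Only E (7/29) clears that bar, contributing 36; the remaining 5 contribute 0. Total contributed: 36.
F keeps 36 and receives 4.6 × 36 × 5/29 = 28.55 from the chores-and-supplies kitty, for a payoff of 64.55.

64.55 dollars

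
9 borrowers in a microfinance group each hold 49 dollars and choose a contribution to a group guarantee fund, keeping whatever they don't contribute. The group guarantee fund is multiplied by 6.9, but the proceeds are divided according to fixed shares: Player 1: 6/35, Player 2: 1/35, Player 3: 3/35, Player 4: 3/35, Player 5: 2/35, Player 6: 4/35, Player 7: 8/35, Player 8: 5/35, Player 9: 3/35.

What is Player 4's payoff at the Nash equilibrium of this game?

Player j's private return per contributed unit is 6.9 × (j's share). Contributing is weakly dominant for j when that share is at least 1/6.9 = 0.1449, and contributing 0 is dominant otherwise.
The shares above 0.1449 belong to Player 1 and Player 7, contributing 49 each; the remaining 7 contribute 0. Total contributed: 98.
Player 4 keeps 49 and receives 6.9 × 98 × 3/35 = 57.96 from the group guarantee fund, for a payoff of 106.96.

106.96 dollars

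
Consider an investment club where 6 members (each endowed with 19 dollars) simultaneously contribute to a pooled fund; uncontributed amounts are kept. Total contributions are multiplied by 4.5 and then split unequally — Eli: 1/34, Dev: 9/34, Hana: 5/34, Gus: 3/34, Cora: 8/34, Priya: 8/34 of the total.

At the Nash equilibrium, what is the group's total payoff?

313.50 dollars

Player j's private return per contributed unit is 4.5 × (j's share). Contributing is weakly dominant for j when that share is at least 1/4.5 = 0.2222, and contributing 0 is dominant otherwise.
Dev, Cora and Priya clear that bar, contributing 19 each; the remaining 3 contribute 0. Total contributed: 57.
The pooled fund pays out 4.5 × 57 = 256.50 in total (split across the unequal shares, but the aggregate is all that matters for the group sum).
The 3 free-riders keep 19 each, adding 57. Group total = 57 + 256.50 = 313.50.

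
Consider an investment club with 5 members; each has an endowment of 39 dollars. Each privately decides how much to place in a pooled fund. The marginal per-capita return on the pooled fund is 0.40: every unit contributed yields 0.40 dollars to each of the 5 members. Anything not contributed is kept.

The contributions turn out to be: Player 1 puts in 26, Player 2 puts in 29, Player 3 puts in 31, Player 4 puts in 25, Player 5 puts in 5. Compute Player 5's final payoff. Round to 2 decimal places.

80.40 dollars

Total contributed: 26 + 29 + 31 + 25 + 5 = 116.
Each receives 0.40 × 116 = 46.40 from the pooled fund.
Player 5 keeps 39 − 5 = 34, so Player 5's payoff is 34 + 46.40 = 80.40.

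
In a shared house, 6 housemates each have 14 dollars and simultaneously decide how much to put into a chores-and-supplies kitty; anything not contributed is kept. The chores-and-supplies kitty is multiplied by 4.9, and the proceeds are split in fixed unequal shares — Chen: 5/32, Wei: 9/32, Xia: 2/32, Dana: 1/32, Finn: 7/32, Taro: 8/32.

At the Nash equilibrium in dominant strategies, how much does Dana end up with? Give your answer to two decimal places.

20.43 dollars

Each unit j contributes comes back to j as 4.9 × (j's share), so j prefers to contribute only if that share exceeds 1/4.9 = 0.2041; otherwise keeping the unit dominates.
Wei, Finn and Taro are above the threshold, contributing 14 each; the remaining 3 contribute 0. Total contributed: 42.
Dana keeps 14 and receives 4.9 × 42 × 1/32 = 6.43 from the chores-and-supplies kitty, for a payoff of 20.43.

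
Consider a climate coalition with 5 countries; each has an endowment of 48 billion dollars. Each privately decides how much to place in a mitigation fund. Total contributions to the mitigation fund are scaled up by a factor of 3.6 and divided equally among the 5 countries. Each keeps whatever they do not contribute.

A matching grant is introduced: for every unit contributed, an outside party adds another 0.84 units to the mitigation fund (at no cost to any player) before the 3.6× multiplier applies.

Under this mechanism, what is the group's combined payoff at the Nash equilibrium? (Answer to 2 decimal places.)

The effective private return per unit is now 3.6 × 1.84 / 5 = 1.3248 > 1, so every player's dominant strategy flips to full contribution.
So the Nash equilibrium is full contribution by all 5; the group earns 3.6 × 1.84 × 240 = 1589.76.

1589.76 billion dollars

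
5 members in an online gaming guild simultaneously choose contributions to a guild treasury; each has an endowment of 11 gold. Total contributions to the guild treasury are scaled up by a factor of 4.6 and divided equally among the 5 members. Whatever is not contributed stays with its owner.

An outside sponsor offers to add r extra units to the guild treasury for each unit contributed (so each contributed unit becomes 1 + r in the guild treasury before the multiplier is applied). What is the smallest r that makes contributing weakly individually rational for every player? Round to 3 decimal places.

With matching at rate r, one contributed unit becomes (1 + r) in the guild treasury and returns 4.6 × (1 + r) / 5 to the contributor.
Setting this equal to 1: 1 + r = 5/4.6 = 1.0870.
So the minimum matching rate is r = 1.0870 − 1 = 0.087.

0.087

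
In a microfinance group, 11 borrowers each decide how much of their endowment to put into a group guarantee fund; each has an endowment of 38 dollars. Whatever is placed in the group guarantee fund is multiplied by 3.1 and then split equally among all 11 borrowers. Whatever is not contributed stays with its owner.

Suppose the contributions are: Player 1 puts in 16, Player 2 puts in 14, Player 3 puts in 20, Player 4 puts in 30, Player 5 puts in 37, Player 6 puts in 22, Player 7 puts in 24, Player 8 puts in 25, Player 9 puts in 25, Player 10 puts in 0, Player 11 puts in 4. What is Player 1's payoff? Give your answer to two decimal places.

Total contributed: 16 + 14 + 20 + 30 + 37 + 22 + 24 + 25 + 25 + 0 + 4 = 217.
Each receives 3.1 × 217 / 11 = 61.15 from the group guarantee fund.
Player 1 keeps 38 − 16 = 22, so Player 1's payoff is 22 + 61.15 = 83.15.

83.15 dollars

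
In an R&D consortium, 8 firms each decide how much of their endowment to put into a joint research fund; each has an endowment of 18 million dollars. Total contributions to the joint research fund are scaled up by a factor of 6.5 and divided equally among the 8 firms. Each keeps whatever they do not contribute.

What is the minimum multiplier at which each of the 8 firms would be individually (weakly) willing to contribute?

A contributed unit returns (multiplier)/8 to its contributor.
This reaches 1 exactly when the multiplier is 8.

8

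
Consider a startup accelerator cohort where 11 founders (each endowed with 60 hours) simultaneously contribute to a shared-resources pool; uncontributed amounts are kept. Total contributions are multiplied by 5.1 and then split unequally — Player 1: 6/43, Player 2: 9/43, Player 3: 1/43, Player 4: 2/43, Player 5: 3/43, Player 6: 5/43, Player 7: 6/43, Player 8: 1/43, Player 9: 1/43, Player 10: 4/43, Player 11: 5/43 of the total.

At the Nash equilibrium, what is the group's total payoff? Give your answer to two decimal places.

A player with share s gets back 5.1·s per unit contributed, so full contribution is dominant for anyone with s > 1/5.1 = 0.1961 and zero contribution is dominant for anyone below.
Only Player 2 (9/43) clears that bar, contributing 60; the remaining 10 contribute 0. Total contributed: 60.
The shared-resources pool pays out 5.1 × 60 = 306.00 in total (split across the unequal shares, but the aggregate is all that matters for the group sum).
The 10 free-riders keep 60 each, adding 600. Group total = 600 + 306.00 = 906.00.

906.00 hours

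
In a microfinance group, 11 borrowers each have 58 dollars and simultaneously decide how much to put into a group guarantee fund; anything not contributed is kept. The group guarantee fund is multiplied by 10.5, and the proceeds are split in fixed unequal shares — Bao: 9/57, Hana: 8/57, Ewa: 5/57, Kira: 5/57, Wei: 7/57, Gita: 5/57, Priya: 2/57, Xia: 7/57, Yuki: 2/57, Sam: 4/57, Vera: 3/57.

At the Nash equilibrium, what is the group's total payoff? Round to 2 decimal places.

Player j's private return per contributed unit is 10.5 × (j's share). Contributing is weakly dominant for j when that share is at least 1/10.5 = 0.0952, and contributing 0 is dominant otherwise.
Bao, Hana, Wei and Xia are above the threshold, contributing 58 each; the remaining 7 contribute 0. Total contributed: 232.
The group guarantee fund pays out 10.5 × 232 = 2436.00 in total (split across the unequal shares, but the aggregate is all that matters for the group sum).
The 7 free-riders keep 58 each, adding 406. Group total = 406 + 2436.00 = 2842.00.

2842.00 dollars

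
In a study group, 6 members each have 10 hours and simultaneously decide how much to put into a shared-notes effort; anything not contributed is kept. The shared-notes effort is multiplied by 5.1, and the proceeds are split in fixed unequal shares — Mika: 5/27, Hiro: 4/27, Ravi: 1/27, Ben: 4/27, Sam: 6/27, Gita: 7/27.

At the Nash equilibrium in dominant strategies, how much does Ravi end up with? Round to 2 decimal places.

Player j's private return per contributed unit is 5.1 × (j's share). Contributing is weakly dominant for j when that share is at least 1/5.1 = 0.1961, and contributing 0 is dominant otherwise.
The shares above 0.1961 belong to Sam and Gita, contributing 10 each; the remaining 4 contribute 0. Total contributed: 20.
Ravi keeps 10 and receives 5.1 × 20 × 1/27 = 3.78 from the shared-notes effort, for a payoff of 13.78.

13.78 hours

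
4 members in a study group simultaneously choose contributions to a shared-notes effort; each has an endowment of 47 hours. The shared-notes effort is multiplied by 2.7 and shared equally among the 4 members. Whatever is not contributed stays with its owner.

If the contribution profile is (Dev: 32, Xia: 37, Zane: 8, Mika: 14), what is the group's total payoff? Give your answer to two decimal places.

Total contributed: 32 + 37 + 8 + 14 = 91; total kept: 4 × 47 − 91 = 97.
The shared-notes effort pays out 2.7 × 91 = 245.70 in aggregate.
Group total = 97 + 245.70 = 342.70.

342.70 hours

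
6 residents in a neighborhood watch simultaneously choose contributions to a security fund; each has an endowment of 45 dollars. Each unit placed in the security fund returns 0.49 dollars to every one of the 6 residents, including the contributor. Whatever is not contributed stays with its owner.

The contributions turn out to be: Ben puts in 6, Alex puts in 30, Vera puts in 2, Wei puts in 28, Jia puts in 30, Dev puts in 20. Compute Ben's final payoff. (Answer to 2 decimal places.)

95.84 dollars

Total contributed: 6 + 30 + 2 + 28 + 30 + 20 = 116.
Each receives 0.49 × 116 = 56.84 from the security fund.
Ben keeps 45 − 6 = 39, so Ben's payoff is 39 + 56.84 = 95.84.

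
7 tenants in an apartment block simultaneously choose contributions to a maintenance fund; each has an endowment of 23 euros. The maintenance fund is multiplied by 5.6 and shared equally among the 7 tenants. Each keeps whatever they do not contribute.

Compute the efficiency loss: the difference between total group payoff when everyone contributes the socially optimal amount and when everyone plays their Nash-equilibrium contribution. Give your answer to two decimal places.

Each contributed unit returns 5.6/7 = 0.8000 to its contributor — below 1 — so contributing 0 is dominant for every player. At the Nash equilibrium everyone keeps their 23, and the group total is 7 × 23 = 161.
Each contributed unit returns 5.600 to the group as a whole (0.8000 to each of 7 players), which exceeds 1, so the social optimum is full contribution: group total = 5.600 × 161 = 901.60.
Efficiency loss = 901.60 − 161 = 740.60.

740.60 euros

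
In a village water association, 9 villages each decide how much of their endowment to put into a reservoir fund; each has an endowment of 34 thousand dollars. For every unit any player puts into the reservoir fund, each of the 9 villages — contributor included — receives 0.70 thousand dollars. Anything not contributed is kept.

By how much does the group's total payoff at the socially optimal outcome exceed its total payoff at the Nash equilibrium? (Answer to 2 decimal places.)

1621.80 thousand dollars

The private return per contributed unit is 0.70 < 1, so contributing 0 is dominant for every player. At the Nash equilibrium everyone keeps their 34, and the group total is 9 × 34 = 306.
Each contributed unit returns 6.300 to the group as a whole (0.70 to each of 9 players), which exceeds 1, so the social optimum is full contribution: group total = 6.300 × 306 = 1927.80.
Efficiency loss = 1927.80 − 306 = 1621.80.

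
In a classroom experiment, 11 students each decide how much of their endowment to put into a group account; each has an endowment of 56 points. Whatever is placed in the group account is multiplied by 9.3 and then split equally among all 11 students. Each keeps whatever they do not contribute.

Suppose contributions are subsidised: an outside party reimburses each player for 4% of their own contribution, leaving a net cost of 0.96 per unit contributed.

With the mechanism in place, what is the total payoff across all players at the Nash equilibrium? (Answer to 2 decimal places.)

With the mechanism, a contributed unit returns (9.3/11) / 0.96 = 0.8807 per unit of net cost — still below 1 — so contributing 0 remains dominant for every player.
At the Nash equilibrium no one contributes; group total payoff = 11 × 56 = 616.

616.00 points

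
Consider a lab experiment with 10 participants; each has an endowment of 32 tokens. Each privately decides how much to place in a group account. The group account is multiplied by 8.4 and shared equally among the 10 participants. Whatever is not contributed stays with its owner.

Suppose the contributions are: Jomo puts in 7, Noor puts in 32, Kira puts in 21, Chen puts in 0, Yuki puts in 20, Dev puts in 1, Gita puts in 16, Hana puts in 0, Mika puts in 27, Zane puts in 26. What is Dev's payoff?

157.00 tokens

Total contributed: 7 + 32 + 21 + 0 + 20 + 1 + 16 + 0 + 27 + 26 = 150.
Each receives 8.4 × 150 / 10 = 126.00 from the group account.
Dev keeps 32 − 1 = 31, so Dev's payoff is 31 + 126.00 = 157.00.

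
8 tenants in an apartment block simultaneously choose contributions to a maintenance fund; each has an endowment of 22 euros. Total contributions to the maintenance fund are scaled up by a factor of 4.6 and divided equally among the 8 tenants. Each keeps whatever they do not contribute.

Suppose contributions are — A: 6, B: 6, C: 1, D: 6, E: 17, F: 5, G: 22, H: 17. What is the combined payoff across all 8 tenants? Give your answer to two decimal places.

464.00 euros

Total contributed: 6 + 6 + 1 + 6 + 17 + 5 + 22 + 17 = 80; total kept: 8 × 22 − 80 = 96.
The maintenance fund pays out 4.6 × 80 = 368.00 in aggregate.
Group total = 96 + 368.00 = 464.00.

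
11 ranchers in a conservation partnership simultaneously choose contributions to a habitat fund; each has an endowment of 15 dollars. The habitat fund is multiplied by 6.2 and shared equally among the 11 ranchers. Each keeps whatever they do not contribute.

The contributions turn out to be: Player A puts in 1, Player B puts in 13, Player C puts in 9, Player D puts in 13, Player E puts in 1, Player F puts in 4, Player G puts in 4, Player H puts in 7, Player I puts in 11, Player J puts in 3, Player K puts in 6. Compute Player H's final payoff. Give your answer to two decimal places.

48.58 dollars

Total contributed: 1 + 13 + 9 + 13 + 1 + 4 + 4 + 7 + 11 + 3 + 6 = 72.
Each receives 6.2 × 72 / 11 = 40.58 from the habitat fund.
Player H keeps 15 − 7 = 8, so Player H's payoff is 8 + 40.58 = 48.58.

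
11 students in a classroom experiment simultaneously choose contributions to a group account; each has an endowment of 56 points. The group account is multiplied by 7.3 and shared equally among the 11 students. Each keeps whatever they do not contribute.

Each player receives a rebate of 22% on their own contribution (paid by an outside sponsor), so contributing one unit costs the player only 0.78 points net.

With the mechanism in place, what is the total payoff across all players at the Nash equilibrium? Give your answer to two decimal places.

616.00 points

Even with the mechanism, each unit contributed returns only (7.3/11) / 0.78 = 0.8508 per unit of net cost, so contributing nothing is still dominant.
Everyone keeps their endowment and the group total is 11 × 56 = 616.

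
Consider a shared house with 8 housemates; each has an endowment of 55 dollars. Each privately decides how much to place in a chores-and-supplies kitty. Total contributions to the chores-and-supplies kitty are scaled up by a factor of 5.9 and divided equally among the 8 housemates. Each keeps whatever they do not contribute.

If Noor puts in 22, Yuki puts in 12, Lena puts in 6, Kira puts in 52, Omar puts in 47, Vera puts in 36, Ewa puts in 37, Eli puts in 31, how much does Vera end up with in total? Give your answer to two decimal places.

198.21 dollars

Total contributed: 22 + 12 + 6 + 52 + 47 + 36 + 37 + 31 = 243.
Each receives 5.9 × 243 / 8 = 179.21 from the chores-and-supplies kitty.
Vera keeps 55 − 36 = 19, so Vera's payoff is 19 + 179.21 = 198.21.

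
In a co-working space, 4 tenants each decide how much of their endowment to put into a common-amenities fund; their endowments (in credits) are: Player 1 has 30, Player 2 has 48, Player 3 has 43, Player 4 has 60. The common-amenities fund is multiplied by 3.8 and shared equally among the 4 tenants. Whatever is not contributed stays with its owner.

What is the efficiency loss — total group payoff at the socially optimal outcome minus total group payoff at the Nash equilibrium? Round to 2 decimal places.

The private return per contributed unit is 3.8/4 = 0.9500 < 1 for every player regardless of endowment, so the Nash equilibrium is zero contribution and the group total is Σ E_j = 30 + 48 + 43 + 60 = 181.
Each contributed unit returns 3.800 to the group, so the social optimum is full contribution by everyone: group total = 3.800 × 181 = 687.80.
Efficiency loss = (3.800 − 1) × 181 = 506.80.

506.80 credits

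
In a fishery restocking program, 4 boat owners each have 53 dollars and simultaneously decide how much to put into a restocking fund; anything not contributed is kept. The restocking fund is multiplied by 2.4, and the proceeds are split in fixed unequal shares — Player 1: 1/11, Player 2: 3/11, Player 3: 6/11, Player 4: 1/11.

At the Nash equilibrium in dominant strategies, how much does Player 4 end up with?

Each unit j contributes comes back to j as 2.4 × (j's share), so j prefers to contribute only if that share exceeds 1/2.4 = 0.4167; otherwise keeping the unit dominates.
Player 3 alone (share 6/11) is above the threshold, contributing 53; the remaining 3 contribute 0. Total contributed: 53.
Player 4 keeps 53 and receives 2.4 × 53 × 1/11 = 11.56 from the restocking fund, for a payoff of 64.56.

64.56 dollars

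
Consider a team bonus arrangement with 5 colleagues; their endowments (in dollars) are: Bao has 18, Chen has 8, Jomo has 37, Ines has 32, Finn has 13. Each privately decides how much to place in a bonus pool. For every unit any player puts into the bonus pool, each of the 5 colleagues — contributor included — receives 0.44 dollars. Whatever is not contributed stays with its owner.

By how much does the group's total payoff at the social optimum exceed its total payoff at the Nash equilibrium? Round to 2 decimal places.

The private return per contributed unit is 0.44 < 1 for everyone, so the Nash equilibrium is zero contribution and the group total is Σ E_j = 18 + 8 + 37 + 32 + 13 = 108.
Each contributed unit returns 2.200 to the group, so the social optimum is full contribution by everyone: group total = 2.200 × 108 = 237.60.
Efficiency loss = (2.200 − 1) × 108 = 129.60.

129.60 dollars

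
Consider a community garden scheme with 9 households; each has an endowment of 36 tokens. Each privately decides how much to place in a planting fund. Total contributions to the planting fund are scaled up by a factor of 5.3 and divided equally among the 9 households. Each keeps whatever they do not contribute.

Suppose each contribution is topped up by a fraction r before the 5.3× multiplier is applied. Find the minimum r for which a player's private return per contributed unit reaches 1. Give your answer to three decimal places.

With matching at rate r, one contributed unit becomes (1 + r) in the planting fund and returns 5.3 × (1 + r) / 9 to the contributor.
Setting this equal to 1: 1 + r = 9/5.3 = 1.6981.
So the minimum matching rate is r = 1.6981 − 1 = 0.698.

0.698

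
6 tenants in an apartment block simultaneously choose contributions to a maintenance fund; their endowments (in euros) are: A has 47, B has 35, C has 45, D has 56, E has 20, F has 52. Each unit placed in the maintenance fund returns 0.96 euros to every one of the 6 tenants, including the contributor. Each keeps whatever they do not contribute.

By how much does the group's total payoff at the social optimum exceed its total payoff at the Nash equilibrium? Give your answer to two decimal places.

1213.80 euros

The private return per contributed unit is 0.96 < 1 for everyone, so the Nash equilibrium is zero contribution and the group total is Σ E_j = 47 + 35 + 45 + 56 + 20 + 52 = 255.
Each contributed unit returns 5.760 to the group, so the social optimum is full contribution by everyone: group total = 5.760 × 255 = 1468.80.
Efficiency loss = (5.760 − 1) × 255 = 1213.80.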